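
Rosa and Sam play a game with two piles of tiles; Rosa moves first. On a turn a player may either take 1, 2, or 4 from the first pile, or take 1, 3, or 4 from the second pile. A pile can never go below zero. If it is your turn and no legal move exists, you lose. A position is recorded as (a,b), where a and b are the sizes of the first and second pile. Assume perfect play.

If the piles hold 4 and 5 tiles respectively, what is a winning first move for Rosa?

Move to (4,1).

Positions with no move are L. A position that does have a move is losing for the player to move precisely when every available move leads to a winning position for the opponent. Fill in the labels:
No move ever increases a pile, so every position that can arise here has a ≤ 4 and b ≤ 5; it is enough to label the cells with 0 ≤ a ≤ 4 and 0 ≤ b ≤ 5.
Every move lowers a or b (never raises either), so fill the grid row by row in increasing a, and left to right within a row: each cell's successors are then already labelled.
      b=0  b=1  b=2  b=3  b=4  b=5
a=0:    L    W    L    W    W    W
a=1:    W    L    W    L    W    W
a=2:    W    W    W    W    L    W
a=3:    L    W    L    W    W    W
a=4:    W    L    W    L    W    W
Cells with no legal move (terminal, hence L): (0,0).
The remaining L cells, each justified by listing all of its moves:
(0,2): L (sole option (0,1)(W) is W)
(1,1): L (options (0,1)(W), (1,0)(W) are all W)
(1,3): L (options (0,3)(W), (1,2)(W), (1,0)(W) are all W)
(2,4): L (options (1,4)(W), (0,4)(W), (2,3)(W), (2,1)(W), (2,0)(W) are all W)
(3,0): L (options (2,0)(W), (1,0)(W) are all W)
(3,2): L (options (2,2)(W), (1,2)(W), (3,1)(W) are all W)
(4,1): L (options (3,1)(W), (2,1)(W), (0,1)(W), (4,0)(W) are all W)
(4,3): L (options (3,3)(W), (2,3)(W), (0,3)(W), (4,2)(W), (4,0)(W) are all W)
Every other cell has at least one move into one of the L cells above, so it is W.
From (4,5), the L positions reachable in one move are: (4,1).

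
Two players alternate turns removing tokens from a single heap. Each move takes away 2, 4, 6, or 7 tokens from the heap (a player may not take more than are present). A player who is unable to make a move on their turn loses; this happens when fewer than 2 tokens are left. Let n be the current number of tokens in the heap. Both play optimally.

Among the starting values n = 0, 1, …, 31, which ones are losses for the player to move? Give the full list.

0, 1, 9, 10, 18, 19, 27, 28

Build the W/L table. Terminal = L. A non-terminal position is W if it has a move to some L; otherwise it is L.
n=0: no move → L
n=1: no move → L
n=2: reaches L-position 0 → W
n=3: reaches L-position 1 → W
n=4: reaches L-position 0 → W
n=5: reaches L-position 1 → W
n=6: reaches L-position 0 → W
n=7: reaches L-position 1 → W
n=8: reaches L-position 1 → W
n=9: only reaches 7(W), 5(W), 3(W), 2(W), all W → L
n=10: only reaches 8(W), 6(W), 4(W), 3(W), all W → L
n=11: reaches L-position 9 → W
n=12: reaches L-position 10 → W
n=13: reaches L-position 9 → W
n=14: reaches L-position 10 → W
n=15: reaches L-position 9 → W
n=16: reaches L-position 10 → W
n=17: reaches L-position 10 → W
n=18: only reaches 16(W), 14(W), 12(W), 11(W), all W → L
n=19: only reaches 17(W), 15(W), 13(W), 12(W), all W → L
n=20: reaches L-position 18 → W
n=21: reaches L-position 19 → W
n=22: reaches L-position 18 → W
n=23: reaches L-position 19 → W
n=24: reaches L-position 18 → W
n=25: reaches L-position 19 → W
n=26: reaches L-position 19 → W
n=27: only reaches 25(W), 23(W), 21(W), 20(W), all W → L
n=28: only reaches 26(W), 24(W), 22(W), 21(W), all W → L
n=29: reaches L-position 27 → W
n=30: reaches L-position 28 → W
n=31: reaches L-position 27 → W
Reading off the rows marked L gives the requested list; there are 8 such values of n.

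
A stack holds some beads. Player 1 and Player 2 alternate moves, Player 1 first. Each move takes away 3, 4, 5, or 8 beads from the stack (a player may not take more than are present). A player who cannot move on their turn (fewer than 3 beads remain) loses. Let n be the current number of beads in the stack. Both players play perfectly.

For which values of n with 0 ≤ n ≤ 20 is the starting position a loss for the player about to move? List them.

0, 1, 2, 11, 12, 13

Use the standard recursion: the mover loses at a terminal position; elsewhere, the mover wins exactly when some move hands the opponent an L position.
n=0: no move → L
n=1: no move → L
n=2: no move → L
n=3: W (go to 0, an L position)
n=4: W (go to 1, an L position)
n=5: W (go to 2, an L position)
n=6: W (go to 2, an L position)
n=7: W (go to 2, an L position)
n=8: W (go to 0, an L position)
n=9: W (go to 1, an L position)
n=10: W (go to 2, an L position)
n=11: L (options 8(W), 7(W), 6(W), 3(W) are all W)
n=12: L (options 9(W), 8(W), 7(W), 4(W) are all W)
n=13: L (options 10(W), 9(W), 8(W), 5(W) are all W)
n=14: W (go to 11, an L position)
n=15: W (go to 12, an L position)
n=16: W (go to 13, an L position)
n=17: W (go to 13, an L position)
n=18: W (go to 13, an L position)
n=19: W (go to 11, an L position)
n=20: W (go to 12, an L position)
The losing starting values of n are exactly the entries labelled L in this table (6 of them).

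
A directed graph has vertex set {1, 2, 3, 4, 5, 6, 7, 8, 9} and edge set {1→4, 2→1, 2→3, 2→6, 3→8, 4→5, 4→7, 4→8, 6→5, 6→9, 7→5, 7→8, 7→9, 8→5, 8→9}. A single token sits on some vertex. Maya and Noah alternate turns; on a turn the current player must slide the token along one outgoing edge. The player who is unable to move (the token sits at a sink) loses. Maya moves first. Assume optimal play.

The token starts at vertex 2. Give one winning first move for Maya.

Move to 3.

Classify positions by backward induction: terminal positions (no move available) are L. From any other position, the mover wins iff some move reaches an L.
Every edge goes from a vertex to one that appears earlier in the order 9, 5, 8, 7, 4, 6, 1, 3, 2, so processing vertices in that order labels each vertex after all of its successors.
9: no outgoing edge → L
5: no outgoing edge → L
8: can move to 5, which is L ⇒ W
7: can move to 5, which is L ⇒ W
4: can move to 5, which is L ⇒ W
6: can move to 5, which is L ⇒ W
1: the only move is to 4(W), a W ⇒ L
3: the only move is to 8(W), a W ⇒ L
2: can move to 3, which is L ⇒ W
From 2, the L positions reachable in one move are: 3, 1. Any move reaching one of these is winning.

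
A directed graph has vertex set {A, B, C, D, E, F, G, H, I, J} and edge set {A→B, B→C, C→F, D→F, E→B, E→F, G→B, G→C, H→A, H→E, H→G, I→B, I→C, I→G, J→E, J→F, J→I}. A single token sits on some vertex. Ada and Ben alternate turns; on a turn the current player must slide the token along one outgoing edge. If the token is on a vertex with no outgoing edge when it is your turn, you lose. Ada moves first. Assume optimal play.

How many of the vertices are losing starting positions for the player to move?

3

Classify positions by backward induction: terminal positions (no move available) are L. From any other position, the mover wins iff some move reaches an L.
Every edge goes from a vertex to one that appears earlier in the order F, C, B, E, G, A, H, I, D, J, so processing vertices in that order labels each vertex after all of its successors.
F: no outgoing edge → L
C: →F(L), so W
B: →C(W) only, which is W, so L
E: →B(L), so W
G: →B(L), so W
A: →B(L), so W
H: →A(W), G(W), E(W) — all W, so L
I: →B(L), so W
D: →F(L), so W
J: →F(L), so W
The L vertices are B, F, H; that is 3 in all.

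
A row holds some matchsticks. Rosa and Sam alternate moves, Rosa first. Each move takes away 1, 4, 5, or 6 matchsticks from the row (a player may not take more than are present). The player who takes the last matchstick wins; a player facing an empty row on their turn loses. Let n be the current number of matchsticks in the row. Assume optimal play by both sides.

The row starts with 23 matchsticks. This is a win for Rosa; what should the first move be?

Build the W/L table. Terminal = L. A non-terminal position is W if it has a move to some L; otherwise it is L.
n=0: no move → L
n=1: can move to 0, which is L ⇒ W
n=2: the only move is to 1(W), a W ⇒ L
n=3: can move to 2, which is L ⇒ W
n=4: can move to 0, which is L ⇒ W
n=5: can move to 0, which is L ⇒ W
n=6: can move to 2, which is L ⇒ W
n=7: can move to 2, which is L ⇒ W
n=8: can move to 2, which is L ⇒ W
n=9: moves to 8(W), 5(W), 4(W), 3(W); every one is W ⇒ L
n=10: can move to 9, which is L ⇒ W
n=11: moves to 10(W), 7(W), 6(W), 5(W); every one is W ⇒ L
n=12: can move to 11, which is L ⇒ W
n=13: can move to 9, which is L ⇒ W
n=14: can move to 9, which is L ⇒ W
n=15: can move to 11, which is L ⇒ W
n=16: can move to 11, which is L ⇒ W
n=17: can move to 11, which is L ⇒ W
n=18: moves to 17(W), 14(W), 13(W), 12(W); every one is W ⇒ L
n=19: can move to 18, which is L ⇒ W
n=20: moves to 19(W), 16(W), 15(W), 14(W); every one is W ⇒ L
n=21: can move to 20, which is L ⇒ W
n=22: can move to 18, which is L ⇒ W
n=23: can move to 18, which is L ⇒ W
From 23, the L positions reachable in one move are: 18.

Remove 5, leaving 18.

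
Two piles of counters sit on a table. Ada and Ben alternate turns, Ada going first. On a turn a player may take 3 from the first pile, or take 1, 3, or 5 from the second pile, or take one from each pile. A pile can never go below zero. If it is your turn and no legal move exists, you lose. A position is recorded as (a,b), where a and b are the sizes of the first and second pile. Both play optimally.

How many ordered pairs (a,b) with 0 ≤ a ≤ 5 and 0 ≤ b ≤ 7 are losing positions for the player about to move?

20

Build the W/L table. Terminal = L. A non-terminal position is W if it has a move to some L; otherwise it is L.
Every move lowers a or b (never raises either), so fill the grid row by row in increasing a, and left to right within a row: each cell's successors are then already labelled.
      b=0  b=1  b=2  b=3  b=4  b=5  b=6  b=7
a=0:    L    W    L    W    L    W    L    W
a=1:    L    W    L    W    L    W    L    W
a=2:    L    W    L    W    L    W    L    W
a=3:    W    W    W    W    W    W    W    W
a=4:    W    L    W    L    W    L    W    L
a=5:    W    L    W    L    W    L    W    L
Cells with no legal move (terminal, hence L): (0,0), (1,0), (2,0).
The remaining L cells, each justified by listing all of its moves:
(0,2): →(0,1)(W) only, which is W, so L
(0,4): →(0,3)(W), (0,1)(W) — all W, so L
(0,6): →(0,5)(W), (0,3)(W), (0,1)(W) — all W, so L
(1,2): →(1,1)(W), (0,1)(W) — all W, so L
(1,4): →(1,3)(W), (1,1)(W), (0,3)(W) — all W, so L
(1,6): →(1,5)(W), (1,3)(W), (1,1)(W), (0,5)(W) — all W, so L
(2,2): →(2,1)(W), (1,1)(W) — all W, so L
(2,4): →(2,3)(W), (2,1)(W), (1,3)(W) — all W, so L
(2,6): →(2,5)(W), (2,3)(W), (2,1)(W), (1,5)(W) — all W, so L
(4,1): →(1,1)(W), (4,0)(W), (3,0)(W) — all W, so L
(4,3): →(1,3)(W), (4,2)(W), (4,0)(W), (3,2)(W) — all W, so L
(4,5): →(1,5)(W), (4,4)(W), (4,2)(W), (4,0)(W), (3,4)(W) — all W, so L
(4,7): →(1,7)(W), (4,6)(W), (4,4)(W), (4,2)(W), (3,6)(W) — all W, so L
(5,1): →(2,1)(W), (5,0)(W), (4,0)(W) — all W, so L
(5,3): →(2,3)(W), (5,2)(W), (5,0)(W), (4,2)(W) — all W, so L
(5,5): →(2,5)(W), (5,4)(W), (5,2)(W), (5,0)(W), (4,4)(W) — all W, so L
(5,7): →(2,7)(W), (5,6)(W), (5,4)(W), (5,2)(W), (4,6)(W) — all W, so L
Every other cell has at least one move into one of the L cells above, so it is W.
L cells per row: a=0: 4, a=1: 4, a=2: 4, a=3: 0, a=4: 4, a=5: 4; total 20.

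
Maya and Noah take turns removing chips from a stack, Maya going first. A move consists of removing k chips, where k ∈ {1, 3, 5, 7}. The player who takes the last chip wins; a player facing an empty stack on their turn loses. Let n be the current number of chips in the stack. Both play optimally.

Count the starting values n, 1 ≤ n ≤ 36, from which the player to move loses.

Compute win/loss labels from the base case upward. A position with no move is L. Any other position is W if it can reach an L in one move, else L.
n=0: no move → L
n=1: →0(L), so W
n=2: →1(W) only, which is W, so L
n=3: →2(L), so W
n=4: →3(W), 1(W) — all W, so L
n=5: →4(L), so W
n=6: →5(W), 3(W), 1(W) — all W, so L
n=7: →6(L), so W
n=8: →7(W), 5(W), 3(W), 1(W) — all W, so L
n=9: →8(L), so W
n=10: →9(W), 7(W), 5(W), 3(W) — all W, so L
n=11: →10(L), so W
n=12: →11(W), 9(W), 7(W), 5(W) — all W, so L
n=13: →12(L), so W
n=14: →13(W), 11(W), 9(W), 7(W) — all W, so L
n=15: →14(L), so W
n=16: →15(W), 13(W), 11(W), 9(W) — all W, so L
n=17: →16(L), so W
n=18: →17(W), 15(W), 13(W), 11(W) — all W, so L
n=19: →18(L), so W
n=20: →19(W), 17(W), 15(W), 13(W) — all W, so L
n=21: →20(L), so W
n=22: →21(W), 19(W), 17(W), 15(W) — all W, so L
n=23: →22(L), so W
n=24: →23(W), 21(W), 19(W), 17(W) — all W, so L
n=25: →24(L), so W
n=26: →25(W), 23(W), 21(W), 19(W) — all W, so L
n=27: →26(L), so W
n=28: →27(W), 25(W), 23(W), 21(W) — all W, so L
n=29: →28(L), so W
n=30: →29(W), 27(W), 25(W), 23(W) — all W, so L
n=31: →30(L), so W
n=32: →31(W), 29(W), 27(W), 25(W) — all W, so L
n=33: →32(L), so W
n=34: →33(W), 31(W), 29(W), 27(W) — all W, so L
n=35: →34(L), so W
n=36: →35(W), 33(W), 31(W), 29(W) — all W, so L
L entries with 1 ≤ n ≤ 36 (n=0 is outside the asked range and is not counted): n = 2, 4, 6, 8, 10, 12, 14, 16, 18, 20, 22, 24, 26, 28, 30, 32, 34, 36; that makes 18.

18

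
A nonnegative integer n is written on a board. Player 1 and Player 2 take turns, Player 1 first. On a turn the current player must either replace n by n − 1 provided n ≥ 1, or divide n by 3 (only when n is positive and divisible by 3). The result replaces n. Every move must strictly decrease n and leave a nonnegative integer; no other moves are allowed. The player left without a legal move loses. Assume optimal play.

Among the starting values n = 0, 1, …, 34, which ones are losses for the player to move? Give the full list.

Classify positions by backward induction: terminal positions (no move available) are L. From any other position, the mover wins iff some move reaches an L.
n=0: no move → L
n=1: W (go to 0, an L position)
n=2: L (sole option 1(W) is W)
n=3: W (go to 2, an L position)
n=4: L (sole option 3(W) is W)
n=5: W (go to 4, an L position)
n=6: W (go to 2, an L position)
n=7: L (sole option 6(W) is W)
n=8: W (go to 7, an L position)
n=9: L (options 3(W), 8(W) are all W)
n=10: W (go to 9, an L position)
n=11: L (sole option 10(W) is W)
n=12: W (go to 4, an L position)
n=13: L (sole option 12(W) is W)
n=14: W (go to 13, an L position)
n=15: L (options 5(W), 14(W) are all W)
n=16: W (go to 15, an L position)
n=17: L (sole option 16(W) is W)
n=18: W (go to 17, an L position)
n=19: L (sole option 18(W) is W)
n=20: W (go to 19, an L position)
n=21: W (go to 7, an L position)
n=22: L (sole option 21(W) is W)
n=23: W (go to 22, an L position)
n=24: L (options 8(W), 23(W) are all W)
n=25: W (go to 24, an L position)
n=26: L (sole option 25(W) is W)
n=27: W (go to 9, an L position)
n=28: L (sole option 27(W) is W)
n=29: W (go to 28, an L position)
n=30: L (options 10(W), 29(W) are all W)
n=31: W (go to 30, an L position)
n=32: L (sole option 31(W) is W)
n=33: W (go to 11, an L position)
n=34: L (sole option 33(W) is W)
The losing starting values of n are exactly the entries labelled L in this table (17 of them).

0, 2, 4, 7, 9, 11, 13, 15, 17, 19, 22, 24, 26, 28, 30, 32, 34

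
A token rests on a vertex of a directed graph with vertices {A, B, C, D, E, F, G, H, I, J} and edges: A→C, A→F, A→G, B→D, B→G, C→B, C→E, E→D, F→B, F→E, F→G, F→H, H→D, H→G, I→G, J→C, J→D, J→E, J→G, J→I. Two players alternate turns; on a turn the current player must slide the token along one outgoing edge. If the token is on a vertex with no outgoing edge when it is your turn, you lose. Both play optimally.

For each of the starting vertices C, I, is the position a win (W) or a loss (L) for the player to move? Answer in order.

C: L, I: W

Use the standard recursion: the mover loses at a terminal position; elsewhere, the mover wins exactly when some move hands the opponent an L position.
Every edge goes from a vertex to one that appears earlier in the order G, D, I, B, E, H, C, F, A, J, so processing vertices in that order labels each vertex after all of its successors.
G: no outgoing edge → L
D: no outgoing edge → L
I: can move to G, which is L ⇒ W
B: can move to D, which is L ⇒ W
E: can move to D, which is L ⇒ W
H: can move to D, which is L ⇒ W
C: moves to E(W), B(W); every one is W ⇒ L
F: can move to G, which is L ⇒ W
A: can move to C, which is L ⇒ W
J: can move to C, which is L ⇒ W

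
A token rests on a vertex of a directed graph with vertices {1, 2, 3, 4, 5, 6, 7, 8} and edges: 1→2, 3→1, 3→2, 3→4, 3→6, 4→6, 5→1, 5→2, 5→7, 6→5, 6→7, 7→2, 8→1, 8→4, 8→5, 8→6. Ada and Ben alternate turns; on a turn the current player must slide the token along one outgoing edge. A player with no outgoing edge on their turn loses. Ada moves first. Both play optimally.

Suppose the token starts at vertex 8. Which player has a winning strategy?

Ada wins.

Label each position W (a win for the player to move) or L (a loss). A position with no legal move is L; any other position is W exactly when some move reaches an L, and L when every move reaches a W.
Every edge goes from a vertex to one that appears earlier in the order 2, 1, 7, 5, 6, 4, 3, 8, so processing vertices in that order labels each vertex after all of its successors.
2: no outgoing edge → L
1: →2(L), so W
7: →2(L), so W
5: →2(L), so W
6: →5(W), 7(W) — all W, so L
4: →6(L), so W
3: →6(L), so W
8: →6(L), so W
From 8 Ada can move to 6, reaching an L position.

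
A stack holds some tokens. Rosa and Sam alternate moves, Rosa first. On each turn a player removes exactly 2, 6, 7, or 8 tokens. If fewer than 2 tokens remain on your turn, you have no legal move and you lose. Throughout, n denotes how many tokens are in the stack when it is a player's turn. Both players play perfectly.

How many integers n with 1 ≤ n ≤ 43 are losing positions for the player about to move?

13

Label each position W (a win for the player to move) or L (a loss). A position with no legal move is L; any other position is W exactly when some move reaches an L, and L when every move reaches a W.
n=0: no move → L
n=1: no move → L
n=2: can move to 0, which is L ⇒ W
n=3: can move to 1, which is L ⇒ W
n=4: the only move is to 2(W), a W ⇒ L
n=5: the only move is to 3(W), a W ⇒ L
n=6: can move to 4, which is L ⇒ W
n=7: can move to 5, which is L ⇒ W
n=8: can move to 1, which is L ⇒ W
n=9: can move to 1, which is L ⇒ W
n=10: can move to 4, which is L ⇒ W
n=11: can move to 5, which is L ⇒ W
n=12: can move to 5, which is L ⇒ W
n=13: can move to 5, which is L ⇒ W
n=14: moves to 12(W), 8(W), 7(W), 6(W); every one is W ⇒ L
n=15: moves to 13(W), 9(W), 8(W), 7(W); every one is W ⇒ L
n=16: can move to 14, which is L ⇒ W
n=17: can move to 15, which is L ⇒ W
n=18: moves to 16(W), 12(W), 11(W), 10(W); every one is W ⇒ L
n=19: moves to 17(W), 13(W), 12(W), 11(W); every one is W ⇒ L
n=20: can move to 18, which is L ⇒ W
n=21: can move to 19, which is L ⇒ W
n=22: can move to 15, which is L ⇒ W
n=23: can move to 15, which is L ⇒ W
n=24: can move to 18, which is L ⇒ W
n=25: can move to 19, which is L ⇒ W
n=26: can move to 19, which is L ⇒ W
n=27: can move to 19, which is L ⇒ W
n=28: moves to 26(W), 22(W), 21(W), 20(W); every one is W ⇒ L
n=29: moves to 27(W), 23(W), 22(W), 21(W); every one is W ⇒ L
n=30: can move to 28, which is L ⇒ W
n=31: can move to 29, which is L ⇒ W
n=32: moves to 30(W), 26(W), 25(W), 24(W); every one is W ⇒ L
n=33: moves to 31(W), 27(W), 26(W), 25(W); every one is W ⇒ L
n=34: can move to 32, which is L ⇒ W
n=35: can move to 33, which is L ⇒ W
n=36: can move to 29, which is L ⇒ W
n=37: can move to 29, which is L ⇒ W
n=38: can move to 32, which is L ⇒ W
n=39: can move to 33, which is L ⇒ W
n=40: can move to 33, which is L ⇒ W
n=41: can move to 33, which is L ⇒ W
n=42: moves to 40(W), 36(W), 35(W), 34(W); every one is W ⇒ L
n=43: moves to 41(W), 37(W), 36(W), 35(W); every one is W ⇒ L
L entries with 1 ≤ n ≤ 43 (n=0 is outside the asked range and is not counted): n = 1, 4, 5, 14, 15, 18, 19, 28, 29, 32, 33, 42, 43; that makes 13.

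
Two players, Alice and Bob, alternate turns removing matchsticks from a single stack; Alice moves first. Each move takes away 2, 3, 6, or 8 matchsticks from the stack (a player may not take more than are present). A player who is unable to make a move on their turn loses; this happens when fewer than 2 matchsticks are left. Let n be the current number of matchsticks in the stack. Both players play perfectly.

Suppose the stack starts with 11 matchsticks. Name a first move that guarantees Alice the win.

Remove 6, leaving 5.

Classify positions by backward induction: terminal positions (no move available) are L. From any other position, the mover wins iff some move reaches an L.
n=0: no move → L
n=1: no move → L
n=2: can move to 0, which is L ⇒ W
n=3: can move to 1, which is L ⇒ W
n=4: can move to 1, which is L ⇒ W
n=5: moves to 3(W), 2(W); every one is W ⇒ L
n=6: can move to 0, which is L ⇒ W
n=7: can move to 5, which is L ⇒ W
n=8: can move to 5, which is L ⇒ W
n=9: can move to 1, which is L ⇒ W
n=10: moves to 8(W), 7(W), 4(W), 2(W); every one is W ⇒ L
n=11: can move to 5, which is L ⇒ W
From 11, the L positions reachable in one move are: 5.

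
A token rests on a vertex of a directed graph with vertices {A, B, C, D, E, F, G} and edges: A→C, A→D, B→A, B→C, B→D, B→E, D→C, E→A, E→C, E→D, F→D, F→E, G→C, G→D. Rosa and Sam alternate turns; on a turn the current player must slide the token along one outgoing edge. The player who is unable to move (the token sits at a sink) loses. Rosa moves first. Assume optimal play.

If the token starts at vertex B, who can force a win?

Rosa wins.

Label each position W (a win for the player to move) or L (a loss). A position with no legal move is L; any other position is W exactly when some move reaches an L, and L when every move reaches a W.
Every edge goes from a vertex to one that appears earlier in the order C, D, A, E, G, B, F, so processing vertices in that order labels each vertex after all of its successors.
C: no outgoing edge → L
D: reaches L-position C → W
A: reaches L-position C → W
E: reaches L-position C → W
G: reaches L-position C → W
B: reaches L-position C → W
F: only reaches E(W), D(W), all W → L
From B Rosa can move to C, reaching an L position.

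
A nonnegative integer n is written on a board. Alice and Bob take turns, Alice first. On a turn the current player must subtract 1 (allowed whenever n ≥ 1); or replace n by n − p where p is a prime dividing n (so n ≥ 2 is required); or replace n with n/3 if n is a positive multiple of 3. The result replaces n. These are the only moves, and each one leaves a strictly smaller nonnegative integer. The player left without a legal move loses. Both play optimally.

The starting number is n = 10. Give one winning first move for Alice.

Move to 8.

Use the standard recursion: the mover loses at a terminal position; elsewhere, the mover wins exactly when some move hands the opponent an L position.
n=0: no move → L
n=1: reaches L-position 0 → W
n=2: reaches L-position 0 → W
n=3: reaches L-position 0 → W
n=4: only reaches 2(W), 3(W), all W → L
n=5: reaches L-position 0 → W
n=6: reaches L-position 4 → W
n=7: reaches L-position 0 → W
n=8: only reaches 6(W), 7(W), all W → L
n=9: reaches L-position 8 → W
n=10: reaches L-position 8 → W
From 10, the L positions reachable in one move are: 8.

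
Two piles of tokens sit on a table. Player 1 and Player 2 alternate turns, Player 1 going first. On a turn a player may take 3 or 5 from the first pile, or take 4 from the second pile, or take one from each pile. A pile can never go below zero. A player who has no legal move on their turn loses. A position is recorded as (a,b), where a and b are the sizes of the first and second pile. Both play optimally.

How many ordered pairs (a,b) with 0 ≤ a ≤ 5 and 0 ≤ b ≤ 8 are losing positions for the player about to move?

22

Positions with no move are L. A position that does have a move is losing for the player to move precisely when every available move leads to a winning position for the opponent. Fill in the labels:
Every move lowers a or b (never raises either), so fill the grid row by row in increasing a, and left to right within a row: each cell's successors are then already labelled.
      b=0  b=1  b=2  b=3  b=4  b=5  b=6  b=7  b=8
a=0:    L    L    L    L    W    W    W    W    L
a=1:    L    W    W    W    W    L    L    L    L
a=2:    L    W    L    L    W    L    W    W    W
a=3:    W    W    W    W    W    L    W    L    W
a=4:    W    L    L    L    L    W    W    W    W
a=5:    W    W    W    W    W    W    L    L    W
Cells with no legal move (terminal, hence L): (0,0), (0,1), (0,2), (0,3), (1,0), (2,0).
The remaining L cells, each justified by listing all of its moves:
(0,8): only reaches (0,4)(W), which is W → L
(1,5): only reaches (1,1)(W), (0,4)(W), all W → L
(1,6): only reaches (1,2)(W), (0,5)(W), all W → L
(1,7): only reaches (1,3)(W), (0,6)(W), all W → L
(1,8): only reaches (1,4)(W), (0,7)(W), all W → L
(2,2): only reaches (1,1)(W), which is W → L
(2,3): only reaches (1,2)(W), which is W → L
(2,5): only reaches (2,1)(W), (1,4)(W), all W → L
(3,5): only reaches (0,5)(W), (3,1)(W), (2,4)(W), all W → L
(3,7): only reaches (0,7)(W), (3,3)(W), (2,6)(W), all W → L
(4,1): only reaches (1,1)(W), (3,0)(W), all W → L
(4,2): only reaches (1,2)(W), (3,1)(W), all W → L
(4,3): only reaches (1,3)(W), (3,2)(W), all W → L
(4,4): only reaches (1,4)(W), (4,0)(W), (3,3)(W), all W → L
(5,6): only reaches (2,6)(W), (0,6)(W), (5,2)(W), (4,5)(W), all W → L
(5,7): only reaches (2,7)(W), (0,7)(W), (5,3)(W), (4,6)(W), all W → L
Every other cell has at least one move into one of the L cells above, so it is W.
L cells per row: a=0: 5, a=1: 5, a=2: 4, a=3: 2, a=4: 4, a=5: 2; total 22.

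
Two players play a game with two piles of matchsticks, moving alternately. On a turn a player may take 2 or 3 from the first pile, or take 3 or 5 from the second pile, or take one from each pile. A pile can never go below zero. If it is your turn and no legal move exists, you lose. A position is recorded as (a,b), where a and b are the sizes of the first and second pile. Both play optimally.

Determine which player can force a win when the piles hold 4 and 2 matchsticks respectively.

Use the standard recursion: the mover loses at a terminal position; elsewhere, the mover wins exactly when some move hands the opponent an L position.
No move ever increases a pile, so every position that can arise here has a ≤ 4 and b ≤ 2; it is enough to label the cells with 0 ≤ a ≤ 4 and 0 ≤ b ≤ 2.
Every move lowers a or b (never raises either), so fill the grid row by row in increasing a, and left to right within a row: each cell's successors are then already labelled.
      b=0  b=1  b=2
a=0:    L    L    L
a=1:    L    W    W
a=2:    W    W    W
a=3:    W    W    W
a=4:    W    L    L
Cells with no legal move (terminal, hence L): (0,0), (0,1), (0,2), (1,0).
The remaining L cells, each justified by listing all of its moves:
(4,1): only reaches (2,1)(W), (1,1)(W), (3,0)(W), all W → L
(4,2): only reaches (2,2)(W), (1,2)(W), (3,1)(W), all W → L
Every other cell has at least one move into one of the L cells above, so it is W.
The starting position (4,2) is L: whatever the player to move does, the opponent receives a W position.

The second player wins.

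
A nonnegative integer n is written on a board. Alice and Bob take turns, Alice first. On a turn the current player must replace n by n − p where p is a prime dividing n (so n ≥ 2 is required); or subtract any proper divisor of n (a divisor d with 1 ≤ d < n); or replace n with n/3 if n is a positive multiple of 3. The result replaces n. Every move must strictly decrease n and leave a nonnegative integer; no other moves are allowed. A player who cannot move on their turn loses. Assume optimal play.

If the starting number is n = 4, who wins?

Work bottom-up. With no move the player to move loses. Otherwise the position is W if at least one move leads to an L position for the opponent, and L if every move leads to a W.
n=0: no move → L
n=1: no move → L
n=2: reaches L-position 0 → W
n=3: reaches L-position 0 → W
n=4: only reaches 2(W), 3(W), all W → L
Every move from 4 reaches a W position, so the mover loses.

Bob wins.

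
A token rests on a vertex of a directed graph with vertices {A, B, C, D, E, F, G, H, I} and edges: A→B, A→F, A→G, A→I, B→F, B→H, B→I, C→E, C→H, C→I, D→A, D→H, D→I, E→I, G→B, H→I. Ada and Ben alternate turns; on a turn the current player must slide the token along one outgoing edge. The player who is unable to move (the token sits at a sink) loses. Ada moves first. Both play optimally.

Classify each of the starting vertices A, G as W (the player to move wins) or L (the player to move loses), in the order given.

Use the standard recursion: the mover loses at a terminal position; elsewhere, the mover wins exactly when some move hands the opponent an L position.
Every edge goes from a vertex to one that appears earlier in the order I, F, H, E, B, C, G, A, D, so processing vertices in that order labels each vertex after all of its successors.
I: no outgoing edge → L
F: no outgoing edge → L
H: can move to I, which is L ⇒ W
E: can move to I, which is L ⇒ W
B: can move to F, which is L ⇒ W
C: can move to I, which is L ⇒ W
G: the only move is to B(W), a W ⇒ L
A: can move to G, which is L ⇒ W
D: can move to I, which is L ⇒ W

A: W, G: L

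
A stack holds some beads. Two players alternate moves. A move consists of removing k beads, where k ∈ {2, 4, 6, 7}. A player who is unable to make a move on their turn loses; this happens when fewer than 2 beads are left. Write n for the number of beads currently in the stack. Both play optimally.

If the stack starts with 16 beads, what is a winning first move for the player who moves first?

Positions with no move are L. A position that does have a move is losing for the player to move precisely when every available move leads to a winning position for the opponent. Fill in the labels:
n=0: no move → L
n=1: no move → L
n=2: can move to 0, which is L ⇒ W
n=3: can move to 1, which is L ⇒ W
n=4: can move to 0, which is L ⇒ W
n=5: can move to 1, which is L ⇒ W
n=6: can move to 0, which is L ⇒ W
n=7: can move to 1, which is L ⇒ W
n=8: can move to 1, which is L ⇒ W
n=9: moves to 7(W), 5(W), 3(W), 2(W); every one is W ⇒ L
n=10: moves to 8(W), 6(W), 4(W), 3(W); every one is W ⇒ L
n=11: can move to 9, which is L ⇒ W
n=12: can move to 10, which is L ⇒ W
n=13: can move to 9, which is L ⇒ W
n=14: can move to 10, which is L ⇒ W
n=15: can move to 9, which is L ⇒ W
n=16: can move to 10, which is L ⇒ W
From 16, the L positions reachable in one move are: 10, 9. Any move reaching one of these is winning.

Remove 6, leaving 10.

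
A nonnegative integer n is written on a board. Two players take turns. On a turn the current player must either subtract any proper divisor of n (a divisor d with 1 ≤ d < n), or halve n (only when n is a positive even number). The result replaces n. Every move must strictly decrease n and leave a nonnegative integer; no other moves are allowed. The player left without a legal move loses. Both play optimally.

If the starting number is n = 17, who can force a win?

Compute win/loss labels from the base case upward. A position with no move is L. Any other position is W if it can reach an L in one move, else L.
n=0: no move → L
n=1: no move → L
n=2: reaches L-position 1 → W
n=3: only reaches 2(W), which is W → L
n=4: reaches L-position 3 → W
n=5: only reaches 4(W), which is W → L
n=6: reaches L-position 3 → W
n=7: only reaches 6(W), which is W → L
n=8: reaches L-position 7 → W
n=9: only reaches 6(W), 8(W), all W → L
n=10: reaches L-position 5 → W
n=11: only reaches 10(W), which is W → L
n=12: reaches L-position 9 → W
n=13: only reaches 12(W), which is W → L
n=14: reaches L-position 7 → W
n=15: only reaches 10(W), 12(W), 14(W), all W → L
n=16: reaches L-position 15 → W
n=17: only reaches 16(W), which is W → L
The starting position 17 is L: whatever the player to move does, the opponent receives a W position.

The second player wins.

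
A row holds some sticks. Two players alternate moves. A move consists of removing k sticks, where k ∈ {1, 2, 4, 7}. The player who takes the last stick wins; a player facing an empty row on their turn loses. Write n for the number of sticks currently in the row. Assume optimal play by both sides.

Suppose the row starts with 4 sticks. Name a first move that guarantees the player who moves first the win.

Use the standard recursion: the mover loses at a terminal position; elsewhere, the mover wins exactly when some move hands the opponent an L position.
n=0: no move → L
n=1: →0(L), so W
n=2: →0(L), so W
n=3: →2(W), 1(W) — all W, so L
n=4: →3(L), so W
From 4, the L positions reachable in one move are: 3, 0. Any move reaching one of these is winning.

Remove 1, leaving 3.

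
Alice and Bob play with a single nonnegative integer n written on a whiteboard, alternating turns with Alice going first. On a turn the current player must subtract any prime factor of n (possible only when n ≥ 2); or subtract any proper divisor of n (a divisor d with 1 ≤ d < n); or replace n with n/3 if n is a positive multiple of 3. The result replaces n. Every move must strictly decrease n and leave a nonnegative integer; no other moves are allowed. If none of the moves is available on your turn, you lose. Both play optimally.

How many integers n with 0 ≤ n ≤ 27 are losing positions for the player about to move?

7

Build the W/L table. Terminal = L. A non-terminal position is W if it has a move to some L; otherwise it is L.
n=0: no move → L
n=1: no move → L
n=2: reaches L-position 0 → W
n=3: reaches L-position 0 → W
n=4: only reaches 2(W), 3(W), all W → L
n=5: reaches L-position 0 → W
n=6: reaches L-position 4 → W
n=7: reaches L-position 0 → W
n=8: reaches L-position 4 → W
n=9: only reaches 3(W), 6(W), 8(W), all W → L
n=10: reaches L-position 9 → W
n=11: reaches L-position 0 → W
n=12: reaches L-position 4 → W
n=13: reaches L-position 0 → W
n=14: only reaches 7(W), 12(W), 13(W), all W → L
n=15: reaches L-position 14 → W
n=16: reaches L-position 14 → W
n=17: reaches L-position 0 → W
n=18: reaches L-position 9 → W
n=19: reaches L-position 0 → W
n=20: only reaches 10(W), 15(W), 16(W), 18(W), 19(W), all W → L
n=21: reaches L-position 14 → W
n=22: reaches L-position 20 → W
n=23: reaches L-position 0 → W
n=24: reaches L-position 20 → W
n=25: reaches L-position 20 → W
n=26: only reaches 13(W), 24(W), 25(W), all W → L
n=27: reaches L-position 9 → W
L entries with 0 ≤ n ≤ 27: n = 0, 1, 4, 9, 14, 20, 26; that makes 7.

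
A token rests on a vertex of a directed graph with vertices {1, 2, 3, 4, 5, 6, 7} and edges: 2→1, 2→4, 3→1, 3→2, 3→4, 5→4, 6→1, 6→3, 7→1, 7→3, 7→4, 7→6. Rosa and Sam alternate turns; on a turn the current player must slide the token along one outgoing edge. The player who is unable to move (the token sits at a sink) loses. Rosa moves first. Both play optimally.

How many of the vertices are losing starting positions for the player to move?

Build the W/L table. Terminal = L. A non-terminal position is W if it has a move to some L; otherwise it is L.
Every edge goes from a vertex to one that appears earlier in the order 4, 1, 2, 3, 6, 7, 5, so processing vertices in that order labels each vertex after all of its successors.
4: no outgoing edge → L
1: no outgoing edge → L
2: W (go to 1, an L position)
3: W (go to 1, an L position)
6: W (go to 1, an L position)
7: W (go to 1, an L position)
5: W (go to 4, an L position)
The L vertices are 1, 4; that is 2 in all.

2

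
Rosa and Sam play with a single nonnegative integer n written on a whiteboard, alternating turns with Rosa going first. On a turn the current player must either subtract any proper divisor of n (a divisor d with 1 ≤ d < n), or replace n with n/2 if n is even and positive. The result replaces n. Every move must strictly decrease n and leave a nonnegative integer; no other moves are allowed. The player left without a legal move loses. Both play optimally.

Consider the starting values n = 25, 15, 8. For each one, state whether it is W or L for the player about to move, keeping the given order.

Classify positions by backward induction: terminal positions (no move available) are L. From any other position, the mover wins iff some move reaches an L.
n=0: no move → L
n=1: no move → L
n=2: reaches L-position 1 → W
n=3: only reaches 2(W), which is W → L
n=4: reaches L-position 3 → W
n=5: only reaches 4(W), which is W → L
n=6: reaches L-position 3 → W
n=7: only reaches 6(W), which is W → L
n=8: reaches L-position 7 → W
n=9: only reaches 6(W), 8(W), all W → L
n=10: reaches L-position 5 → W
n=11: only reaches 10(W), which is W → L
n=12: reaches L-position 9 → W
n=13: only reaches 12(W), which is W → L
n=14: reaches L-position 7 → W
n=15: only reaches 10(W), 12(W), 14(W), all W → L
n=16: reaches L-position 15 → W
n=17: only reaches 16(W), which is W → L
n=18: reaches L-position 9 → W
n=19: only reaches 18(W), which is W → L
n=20: reaches L-position 15 → W
n=21: only reaches 14(W), 18(W), 20(W), all W → L
n=22: reaches L-position 11 → W
n=23: only reaches 22(W), which is W → L
n=24: reaches L-position 21 → W
n=25: only reaches 20(W), 24(W), all W → L

25: L, 15: L, 8: W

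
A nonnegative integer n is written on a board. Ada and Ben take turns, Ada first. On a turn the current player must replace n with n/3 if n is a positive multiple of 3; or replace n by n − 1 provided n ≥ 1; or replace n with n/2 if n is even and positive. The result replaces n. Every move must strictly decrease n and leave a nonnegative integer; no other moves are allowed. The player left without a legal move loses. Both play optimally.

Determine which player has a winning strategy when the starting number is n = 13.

Compute win/loss labels from the base case upward. A position with no move is L. Any other position is W if it can reach an L in one move, else L.
n=0: no move → L
n=1: can move to 0, which is L ⇒ W
n=2: the only move is to 1(W), a W ⇒ L
n=3: can move to 2, which is L ⇒ W
n=4: can move to 2, which is L ⇒ W
n=5: the only move is to 4(W), a W ⇒ L
n=6: can move to 2, which is L ⇒ W
n=7: the only move is to 6(W), a W ⇒ L
n=8: can move to 7, which is L ⇒ W
n=9: moves to 3(W), 8(W); every one is W ⇒ L
n=10: can move to 5, which is L ⇒ W
n=11: the only move is to 10(W), a W ⇒ L
n=12: can move to 11, which is L ⇒ W
n=13: the only move is to 12(W), a W ⇒ L
The starting position 13 is L: whatever Ada does, the opponent receives a W position.

Ben wins.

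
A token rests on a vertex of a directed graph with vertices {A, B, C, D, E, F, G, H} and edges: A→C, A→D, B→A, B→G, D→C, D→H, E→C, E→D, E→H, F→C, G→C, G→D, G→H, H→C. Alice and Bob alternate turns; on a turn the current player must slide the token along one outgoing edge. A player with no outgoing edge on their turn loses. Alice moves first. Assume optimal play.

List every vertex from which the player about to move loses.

Build the W/L table. Terminal = L. A non-terminal position is W if it has a move to some L; otherwise it is L.
Every edge goes from a vertex to one that appears earlier in the order C, H, D, G, F, A, B, E, so processing vertices in that order labels each vertex after all of its successors.
C: no outgoing edge → L
H: W (go to C, an L position)
D: W (go to C, an L position)
G: W (go to C, an L position)
F: W (go to C, an L position)
A: W (go to C, an L position)
B: L (options A(W), G(W) are all W)
E: W (go to C, an L position)
The losing starting vertices are exactly the entries labelled L in this table (2 of them).

B, C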